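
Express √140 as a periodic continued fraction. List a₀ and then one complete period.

a₀ = ⌊√140⌋ = 11.
With m₀=0, d₀=1 and mₖ₊₁ = dₖaₖ − mₖ, dₖ₊₁ = (n − mₖ₊₁²)/dₖ, aₖ₊₁ = ⌊(a₀+mₖ₊₁)/dₖ₊₁⌋:
  k=1: m=11, d=19, a=1
  k=2: m=8, d=4, a=4
  k=3: m=8, d=19, a=1
  k=4: m=11, d=1, a=22
d=1 and a=2a₀=22 at k=4, so the next step gives (m, d) = (11, 19) again — its k=1 value — and the period has length 4.

[11; 1, 4, 1, 22]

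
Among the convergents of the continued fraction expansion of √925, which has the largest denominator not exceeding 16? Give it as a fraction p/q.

√925 = [30; 2, 2, 2, 2, 60, …] (period length 5).
Convergents:
  p_0/q_0 = 30/1
  p_1/q_1 = 61/2
  p_2/q_2 = 152/5
  p_3/q_3 = 365/12
  p_4/q_4 = 882/29
q_3 = 12 ≤ 16 < 29 = q_4, so the answer is 365/12.

365/12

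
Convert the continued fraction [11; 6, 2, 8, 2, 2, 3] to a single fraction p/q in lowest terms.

Fold from the inside: start with 3/1.
  2 + 1/3 = 7/3
  2 + 3/7 = 17/7
  8 + 7/17 = 143/17
  2 + 17/143 = 303/143
  6 + 143/303 = 1961/303
  11 + 303/1961 = 21874/1961

21874/1961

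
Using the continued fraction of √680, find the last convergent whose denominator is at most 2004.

17654/677

√680 = [26; 13, 52, …] (period length 2).
Convergents:
  p_0/q_0 = 26/1
  p_1/q_1 = 339/13
  p_2/q_2 = 17654/677
  p_3/q_3 = 229841/8814
q_2 = 677 ≤ 2004 < 8814 = q_3, so the answer is 17654/677.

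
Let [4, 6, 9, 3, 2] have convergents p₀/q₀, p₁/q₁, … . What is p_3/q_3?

Using pₖ = aₖpₖ₋₁ + pₖ₋₂, qₖ = aₖqₖ₋₁ + qₖ₋₂ (with p₋₁=1, p₋₂=0, q₋₁=0, q₋₂=1):
  k=0: a=4, p=4, q=1
  k=1: a=6, p=25, q=6
  k=2: a=9, p=229, q=55
  k=3: a=3, p=712, q=171

712/171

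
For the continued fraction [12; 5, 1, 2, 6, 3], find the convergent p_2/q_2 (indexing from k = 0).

73/6

Using pₖ = aₖpₖ₋₁ + pₖ₋₂, qₖ = aₖqₖ₋₁ + qₖ₋₂ (with p₋₁=1, p₋₂=0, q₋₁=0, q₋₂=1):
  k=0: a=12, p=12, q=1
  k=1: a=5, p=61, q=5
  k=2: a=1, p=73, q=6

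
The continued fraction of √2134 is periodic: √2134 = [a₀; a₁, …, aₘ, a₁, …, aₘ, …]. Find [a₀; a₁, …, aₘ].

[46; 5, 8, 5, 92]

a₀ = ⌊√2134⌋ = 46.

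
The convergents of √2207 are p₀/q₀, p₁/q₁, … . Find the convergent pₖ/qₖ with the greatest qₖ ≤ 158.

√2207 = [46; 1, 45, 1, 92, …] (period length 4).
Convergents:
  p_0/q_0 = 46/1
  p_1/q_1 = 47/1
  p_2/q_2 = 2161/46
  p_3/q_3 = 2208/47
  p_4/q_4 = 205297/4370
q_3 = 47 ≤ 158 < 4370 = q_4, so the answer is 2208/47.

2208/47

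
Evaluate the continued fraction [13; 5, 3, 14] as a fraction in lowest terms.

Using pₖ = aₖpₖ₋₁ + pₖ₋₂ and qₖ = aₖqₖ₋₁ + qₖ₋₂:
  k=0: a=13, p=13, q=1
  k=1: a=5, p=66, q=5
  k=2: a=3, p=211, q=16
  k=3: a=14, p=3020, q=229

3020/229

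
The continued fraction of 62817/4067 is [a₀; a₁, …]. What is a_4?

13

62817 = 15·4067 + 1812   →  a_0 = 15
4067 = 2·1812 + 443   →  a_1 = 2
1812 = 4·443 + 40   →  a_2 = 4
443 = 11·40 + 3   →  a_3 = 11
40 = 13·3 + 1   →  a_4 = 13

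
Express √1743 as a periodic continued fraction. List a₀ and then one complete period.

a₀ = ⌊√1743⌋ = 41.

[41; 1, 2, 1, 82]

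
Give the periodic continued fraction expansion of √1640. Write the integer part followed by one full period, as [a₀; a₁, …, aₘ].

[40; 2, 80]

a₀ = ⌊√1640⌋ = 40.
With m₀=0, d₀=1 and mₖ₊₁ = dₖaₖ − mₖ, dₖ₊₁ = (n − mₖ₊₁²)/dₖ, aₖ₊₁ = ⌊(a₀+mₖ₊₁)/dₖ₊₁⌋:
  k=1: m=40, d=40, a=2
  k=2: m=40, d=1, a=80
d=1 and a=2a₀=80 at k=2, so the next step gives (m, d) = (40, 40) again — its k=1 value — and the period has length 2.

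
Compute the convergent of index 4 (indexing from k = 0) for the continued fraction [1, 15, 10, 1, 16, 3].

Using pₖ = aₖpₖ₋₁ + pₖ₋₂, qₖ = aₖqₖ₋₁ + qₖ₋₂ (with p₋₁=1, p₋₂=0, q₋₁=0, q₋₂=1):
  k=0: a=1, p=1, q=1
  k=1: a=15, p=16, q=15
  k=2: a=10, p=161, q=151
  k=3: a=1, p=177, q=166
  k=4: a=16, p=2993, q=2807

2993/2807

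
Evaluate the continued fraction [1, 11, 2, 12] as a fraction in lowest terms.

312/287

Fold from the inside: start with 12/1.
  2 + 1/12 = 25/12
  11 + 12/25 = 287/25
  1 + 25/287 = 312/287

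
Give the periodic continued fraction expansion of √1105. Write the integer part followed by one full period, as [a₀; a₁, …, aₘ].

a₀ = ⌊√1105⌋ = 33.
With m₀=0, d₀=1 and mₖ₊₁ = dₖaₖ − mₖ, dₖ₊₁ = (n − mₖ₊₁²)/dₖ, aₖ₊₁ = ⌊(a₀+mₖ₊₁)/dₖ₊₁⌋:
  k=1: m=33, d=16, a=4
  k=2: m=31, d=9, a=7
  k=3: m=32, d=9, a=7
  k=4: m=31, d=16, a=4
  k=5: m=33, d=1, a=66
d=1 and a=2a₀=66 at k=5, so the next step gives (m, d) = (33, 16) again — its k=1 value — and the period has length 5.

[33; 4, 7, 7, 4, 66]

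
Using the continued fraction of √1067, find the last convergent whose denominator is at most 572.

12772/391

√1067 = [32; 1, 1, 1, 64, …] (period length 4).
Convergents:
  p_0/q_0 = 32/1
  p_1/q_1 = 33/1
  p_2/q_2 = 65/2
  p_3/q_3 = 98/3
  p_4/q_4 = 6337/194
  p_5/q_5 = 6435/197
  p_6/q_6 = 12772/391
  p_7/q_7 = 19207/588
q_6 = 391 ≤ 572 < 588 = q_7, so the answer is 12772/391.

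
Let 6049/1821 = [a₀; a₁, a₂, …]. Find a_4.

6049 = 3·1821 + 586   →  a_0 = 3
1821 = 3·586 + 63   →  a_1 = 3
586 = 9·63 + 19   →  a_2 = 9
63 = 3·19 + 6   →  a_3 = 3
19 = 3·6 + 1   →  a_4 = 3

3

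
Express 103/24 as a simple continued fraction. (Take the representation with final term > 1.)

103 = 4*24 + 7
24 = 3*7 + 3
7 = 2*3 + 1
3 = 3*1 + 0  (stop)
So 103/24 = [4; 3, 2, 3].

[4; 3, 2, 3]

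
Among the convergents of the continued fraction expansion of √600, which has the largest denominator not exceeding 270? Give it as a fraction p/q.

√600 = [24; 2, 48, …] (period length 2).
Convergents:
  p_0/q_0 = 24/1
  p_1/q_1 = 49/2
  p_2/q_2 = 2376/97
  p_3/q_3 = 4801/196
  p_4/q_4 = 232824/9505
q_3 = 196 ≤ 270 < 9505 = q_4, so the answer is 4801/196.

4801/196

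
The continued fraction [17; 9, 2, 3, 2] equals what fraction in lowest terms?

2583/151

Fold from the inside: start with 2/1.
  3 + 1/2 = 7/2
  2 + 2/7 = 16/7
  9 + 7/16 = 151/16
  17 + 16/151 = 2583/151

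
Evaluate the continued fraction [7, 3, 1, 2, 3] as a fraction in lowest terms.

269/37

Fold from the inside: start with 3/1.
  2 + 1/3 = 7/3
  1 + 3/7 = 10/7
  3 + 7/10 = 37/10
  7 + 10/37 = 269/37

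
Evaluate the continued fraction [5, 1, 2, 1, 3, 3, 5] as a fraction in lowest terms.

Fold from the inside: start with 5/1.
  3 + 1/5 = 16/5
  3 + 5/16 = 53/16
  1 + 16/53 = 69/53
  2 + 53/69 = 191/69
  1 + 69/191 = 260/191
  5 + 191/260 = 1491/260

1491/260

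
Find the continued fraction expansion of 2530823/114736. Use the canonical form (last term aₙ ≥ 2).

[22; 17, 3, 3, 3, 15, 6, 2]

2530823 = 22×114736 + 6631
114736 = 17×6631 + 2009
6631 = 3×2009 + 604
2009 = 3×604 + 197
604 = 3×197 + 13
197 = 15×13 + 2
13 = 6×2 + 1
2 = 2×1 + 0  (stop)
So 2530823/114736 = [22; 17, 3, 3, 3, 15, 6, 2].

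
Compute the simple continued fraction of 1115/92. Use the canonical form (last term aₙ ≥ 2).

1115 = 12·92 + 11
92 = 8·11 + 4
11 = 2·4 + 3
4 = 1·3 + 1
3 = 3·1 + 0  (stop)
So 1115/92 = [12; 8, 2, 1, 3].

[12; 8, 2, 1, 3]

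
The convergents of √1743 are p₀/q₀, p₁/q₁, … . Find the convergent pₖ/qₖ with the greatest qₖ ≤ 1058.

41791/1001

√1743 = [41; 1, 2, 1, 82, …] (period length 4).
Convergents:
  p_0/q_0 = 41/1
  p_1/q_1 = 42/1
  p_2/q_2 = 125/3
  p_3/q_3 = 167/4
  p_4/q_4 = 13819/331
  p_5/q_5 = 13986/335
  p_6/q_6 = 41791/1001
  p_7/q_7 = 55777/1336
q_6 = 1001 ≤ 1058 < 1336 = q_7, so the answer is 41791/1001.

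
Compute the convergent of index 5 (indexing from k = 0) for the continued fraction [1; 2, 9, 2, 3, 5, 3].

Using pₖ = aₖpₖ₋₁ + pₖ₋₂, qₖ = aₖqₖ₋₁ + qₖ₋₂ (with p₋₁=1, p₋₂=0, q₋₁=0, q₋₂=1):
  k=0: a=1, p=1, q=1
  k=1: a=2, p=3, q=2
  k=2: a=9, p=28, q=19
  k=3: a=2, p=59, q=40
  k=4: a=3, p=205, q=139
  k=5: a=5, p=1084, q=735

1084/735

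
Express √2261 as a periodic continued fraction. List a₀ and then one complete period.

a₀ = ⌊√2261⌋ = 47.
With m₀=0, d₀=1 and mₖ₊₁ = dₖaₖ − mₖ, dₖ₊₁ = (n − mₖ₊₁²)/dₖ, aₖ₊₁ = ⌊(a₀+mₖ₊₁)/dₖ₊₁⌋:
  k=1: m=47, d=52, a=1
  k=2: m=5, d=43, a=1
  k=3: m=38, d=19, a=4
  k=4: m=38, d=43, a=1
  k=5: m=5, d=52, a=1
  k=6: m=47, d=1, a=94
d=1 and a=2a₀=94 at k=6, so the next step gives (m, d) = (47, 52) again — its k=1 value — and the period has length 6.

[47; 1, 1, 4, 1, 1, 94]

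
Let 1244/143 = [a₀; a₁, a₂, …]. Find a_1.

1

1244 = 8·143 + 100   →  a_0 = 8
143 = 1·100 + 43   →  a_1 = 1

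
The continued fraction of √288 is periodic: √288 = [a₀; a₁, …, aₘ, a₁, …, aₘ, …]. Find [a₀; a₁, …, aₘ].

[16; 1, 32]

a₀ = ⌊√288⌋ = 16.
With m₀=0, d₀=1 and mₖ₊₁ = dₖaₖ − mₖ, dₖ₊₁ = (n − mₖ₊₁²)/dₖ, aₖ₊₁ = ⌊(a₀+mₖ₊₁)/dₖ₊₁⌋:
  k=1: m=16, d=32, a=1
  k=2: m=16, d=1, a=32
d=1 and a=2a₀=32 at k=2, so the next step gives (m, d) = (16, 32) again — its k=1 value — and the period has length 2.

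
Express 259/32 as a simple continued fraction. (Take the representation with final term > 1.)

[8; 10, 1, 2]

259 = 8·32 + 3
32 = 10·3 + 2
3 = 1·2 + 1
2 = 2·1 + 0  (stop)
So 259/32 = [8; 10, 1, 2].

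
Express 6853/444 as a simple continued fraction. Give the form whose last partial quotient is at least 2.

[15; 2, 3, 3, 19]

6853 = 15×444 + 193
444 = 2×193 + 58
193 = 3×58 + 19
58 = 3×19 + 1
19 = 19×1 + 0  (stop)
So 6853/444 = [15; 2, 3, 3, 19].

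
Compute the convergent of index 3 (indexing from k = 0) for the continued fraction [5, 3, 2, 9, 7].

Using pₖ = aₖpₖ₋₁ + pₖ₋₂, qₖ = aₖqₖ₋₁ + qₖ₋₂ (with p₋₁=1, p₋₂=0, q₋₁=0, q₋₂=1):
  k=0: a=5, p=5, q=1
  k=1: a=3, p=16, q=3
  k=2: a=2, p=37, q=7
  k=3: a=9, p=349, q=66

349/66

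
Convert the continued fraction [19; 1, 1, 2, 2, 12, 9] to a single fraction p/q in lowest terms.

26497/1353

Using pₖ = aₖpₖ₋₁ + pₖ₋₂ and qₖ = aₖqₖ₋₁ + qₖ₋₂:
  k=0: a=19, p=19, q=1
  k=1: a=1, p=20, q=1
  k=2: a=1, p=39, q=2
  k=3: a=2, p=98, q=5
  k=4: a=2, p=235, q=12
  k=5: a=12, p=2918, q=149
  k=6: a=9, p=26497, q=1353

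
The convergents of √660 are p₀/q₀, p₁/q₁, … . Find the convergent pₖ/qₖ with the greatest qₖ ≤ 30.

745/29

√660 = [25; 1, 2, 4, 2, 1, 50, …] (period length 6).
Convergents:
  p_0/q_0 = 25/1
  p_1/q_1 = 26/1
  p_2/q_2 = 77/3
  p_3/q_3 = 334/13
  p_4/q_4 = 745/29
  p_5/q_5 = 1079/42
q_4 = 29 ≤ 30 < 42 = q_5, so the answer is 745/29.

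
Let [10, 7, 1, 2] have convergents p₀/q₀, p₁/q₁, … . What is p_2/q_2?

Using pₖ = aₖpₖ₋₁ + pₖ₋₂, qₖ = aₖqₖ₋₁ + qₖ₋₂ (with p₋₁=1, p₋₂=0, q₋₁=0, q₋₂=1):
  k=0: a=10, p=10, q=1
  k=1: a=7, p=71, q=7
  k=2: a=1, p=81, q=8

81/8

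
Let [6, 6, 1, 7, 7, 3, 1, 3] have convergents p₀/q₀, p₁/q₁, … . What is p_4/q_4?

2409/392

Using pₖ = aₖpₖ₋₁ + pₖ₋₂, qₖ = aₖqₖ₋₁ + qₖ₋₂ (with p₋₁=1, p₋₂=0, q₋₁=0, q₋₂=1):
  k=0: a=6, p=6, q=1
  k=1: a=6, p=37, q=6
  k=2: a=1, p=43, q=7
  k=3: a=7, p=338, q=55
  k=4: a=7, p=2409, q=392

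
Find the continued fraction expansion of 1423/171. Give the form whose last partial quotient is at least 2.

[8; 3, 9, 6]

1423 = 8·171 + 55
171 = 3·55 + 6
55 = 9·6 + 1
6 = 6·1 + 0  (stop)
So 1423/171 = [8; 3, 9, 6].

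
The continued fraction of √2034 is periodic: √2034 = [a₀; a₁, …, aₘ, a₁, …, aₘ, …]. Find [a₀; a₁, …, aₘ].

[45; 10, 90]

a₀ = ⌊√2034⌋ = 45.
With m₀=0, d₀=1 and mₖ₊₁ = dₖaₖ − mₖ, dₖ₊₁ = (n − mₖ₊₁²)/dₖ, aₖ₊₁ = ⌊(a₀+mₖ₊₁)/dₖ₊₁⌋:
  k=1: m=45, d=9, a=10
  k=2: m=45, d=1, a=90
d=1 and a=2a₀=90 at k=2, so the next step gives (m, d) = (45, 9) again — its k=1 value — and the period has length 2.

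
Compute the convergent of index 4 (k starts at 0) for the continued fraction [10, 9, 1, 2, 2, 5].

Using pₖ = aₖpₖ₋₁ + pₖ₋₂, qₖ = aₖqₖ₋₁ + qₖ₋₂ (with p₋₁=1, p₋₂=0, q₋₁=0, q₋₂=1):
  k=0: a=10, p=10, q=1
  k=1: a=9, p=91, q=9
  k=2: a=1, p=101, q=10
  k=3: a=2, p=293, q=29
  k=4: a=2, p=687, q=68

687/68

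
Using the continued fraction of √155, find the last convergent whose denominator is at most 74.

√155 = [12; 2, 4, 2, 24, …] (period length 4).
Convergents:
  p_0/q_0 = 12/1
  p_1/q_1 = 25/2
  p_2/q_2 = 112/9
  p_3/q_3 = 249/20
  p_4/q_4 = 6088/489
q_3 = 20 ≤ 74 < 489 = q_4, so the answer is 249/20.

249/20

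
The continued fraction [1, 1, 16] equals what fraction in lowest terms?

Fold from the inside: start with 16/1.
  1 + 1/16 = 17/16
  1 + 16/17 = 33/17

33/17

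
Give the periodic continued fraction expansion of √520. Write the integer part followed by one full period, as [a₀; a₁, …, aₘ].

[22; 1, 4, 11, 4, 1, 44]

a₀ = ⌊√520⌋ = 22.
With m₀=0, d₀=1 and mₖ₊₁ = dₖaₖ − mₖ, dₖ₊₁ = (n − mₖ₊₁²)/dₖ, aₖ₊₁ = ⌊(a₀+mₖ₊₁)/dₖ₊₁⌋:
  k=1: m=22, d=36, a=1
  k=2: m=14, d=9, a=4
  k=3: m=22, d=4, a=11
  k=4: m=22, d=9, a=4
  k=5: m=14, d=36, a=1
  k=6: m=22, d=1, a=44
d=1 and a=2a₀=44 at k=6, so the next step gives (m, d) = (22, 36) again — its k=1 value — and the period has length 6.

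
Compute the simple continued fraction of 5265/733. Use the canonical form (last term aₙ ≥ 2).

5265 = 7×733 + 134
733 = 5×134 + 63
134 = 2×63 + 8
63 = 7×8 + 7
8 = 1×7 + 1
7 = 7×1 + 0  (stop)
So 5265/733 = [7; 5, 2, 7, 1, 7].

[7; 5, 2, 7, 1, 7]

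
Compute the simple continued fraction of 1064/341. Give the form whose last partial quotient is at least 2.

[3; 8, 3, 6, 2]

1064 = 3*341 + 41
341 = 8*41 + 13
41 = 3*13 + 2
13 = 6*2 + 1
2 = 2*1 + 0  (stop)
So 1064/341 = [3; 8, 3, 6, 2].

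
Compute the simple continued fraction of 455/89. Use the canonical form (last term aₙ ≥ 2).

455 = 5×89 + 10
89 = 8×10 + 9
10 = 1×9 + 1
9 = 9×1 + 0  (stop)
So 455/89 = [5; 8, 1, 9].

[5; 8, 1, 9]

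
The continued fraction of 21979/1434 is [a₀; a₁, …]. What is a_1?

21979 = 15·1434 + 469   →  a_0 = 15
1434 = 3·469 + 27   →  a_1 = 3

3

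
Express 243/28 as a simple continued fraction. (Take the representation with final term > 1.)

[8; 1, 2, 9]

243 = 8*28 + 19
28 = 1*19 + 9
19 = 2*9 + 1
9 = 9*1 + 0  (stop)
So 243/28 = [8; 1, 2, 9].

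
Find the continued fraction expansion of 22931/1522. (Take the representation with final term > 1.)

22931 = 15×1522 + 101
1522 = 15×101 + 7
101 = 14×7 + 3
7 = 2×3 + 1
3 = 3×1 + 0  (stop)
So 22931/1522 = [15; 15, 14, 2, 3].

[15; 15, 14, 2, 3]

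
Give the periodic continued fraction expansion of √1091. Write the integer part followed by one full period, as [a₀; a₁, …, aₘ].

[33; 33, 66]

a₀ = ⌊√1091⌋ = 33.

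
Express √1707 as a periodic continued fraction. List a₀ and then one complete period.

a₀ = ⌊√1707⌋ = 41.
With m₀=0, d₀=1 and mₖ₊₁ = dₖaₖ − mₖ, dₖ₊₁ = (n − mₖ₊₁²)/dₖ, aₖ₊₁ = ⌊(a₀+mₖ₊₁)/dₖ₊₁⌋:
  k=1: m=41, d=26, a=3
  k=2: m=37, d=13, a=6
  k=3: m=41, d=2, a=41
  k=4: m=41, d=13, a=6
  k=5: m=37, d=26, a=3
  k=6: m=41, d=1, a=82
d=1 and a=2a₀=82 at k=6, so the next step gives (m, d) = (41, 26) again — its k=1 value — and the period has length 6.

[41; 3, 6, 41, 6, 3, 82]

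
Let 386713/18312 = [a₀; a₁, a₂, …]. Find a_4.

16

386713 = 21·18312 + 2161   →  a_0 = 21
18312 = 8·2161 + 1024   →  a_1 = 8
2161 = 2·1024 + 113   →  a_2 = 2
1024 = 9·113 + 7   →  a_3 = 9
113 = 16·7 + 1   →  a_4 = 16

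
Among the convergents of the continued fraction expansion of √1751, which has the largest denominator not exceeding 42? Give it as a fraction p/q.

544/13

√1751 = [41; 1, 5, 2, 4, 2, 5, 1, 82, …] (period length 8).
Convergents:
  p_0/q_0 = 41/1
  p_1/q_1 = 42/1
  p_2/q_2 = 251/6
  p_3/q_3 = 544/13
  p_4/q_4 = 2427/58
q_3 = 13 ≤ 42 < 58 = q_4, so the answer is 544/13.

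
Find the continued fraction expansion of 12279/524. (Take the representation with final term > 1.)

[23; 2, 3, 4, 8, 2]

12279 = 23*524 + 227
524 = 2*227 + 70
227 = 3*70 + 17
70 = 4*17 + 2
17 = 8*2 + 1
2 = 2*1 + 0  (stop)
So 12279/524 = [23; 2, 3, 4, 8, 2].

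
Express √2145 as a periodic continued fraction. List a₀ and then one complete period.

[46; 3, 5, 2, 5, 3, 92]

a₀ = ⌊√2145⌋ = 46.
With m₀=0, d₀=1 and mₖ₊₁ = dₖaₖ − mₖ, dₖ₊₁ = (n − mₖ₊₁²)/dₖ, aₖ₊₁ = ⌊(a₀+mₖ₊₁)/dₖ₊₁⌋:
  k=1: m=46, d=29, a=3
  k=2: m=41, d=16, a=5
  k=3: m=39, d=39, a=2
  k=4: m=39, d=16, a=5
  k=5: m=41, d=29, a=3
  k=6: m=46, d=1, a=92
d=1 and a=2a₀=92 at k=6, so the next step gives (m, d) = (46, 29) again — its k=1 value — and the period has length 6.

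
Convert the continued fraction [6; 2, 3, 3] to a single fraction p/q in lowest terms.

Fold from the inside: start with 3/1.
  3 + 1/3 = 10/3
  2 + 3/10 = 23/10
  6 + 10/23 = 148/23

148/23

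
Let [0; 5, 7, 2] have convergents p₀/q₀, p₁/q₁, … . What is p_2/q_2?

7/36

Using pₖ = aₖpₖ₋₁ + pₖ₋₂, qₖ = aₖqₖ₋₁ + qₖ₋₂ (with p₋₁=1, p₋₂=0, q₋₁=0, q₋₂=1):
  k=0: a=0, p=0, q=1
  k=1: a=5, p=1, q=5
  k=2: a=7, p=7, q=36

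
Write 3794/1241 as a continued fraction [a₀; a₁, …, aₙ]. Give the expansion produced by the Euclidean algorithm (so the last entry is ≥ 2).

3794 = 3·1241 + 71
1241 = 17·71 + 34
71 = 2·34 + 3
34 = 11·3 + 1
3 = 3·1 + 0  (stop)
So 3794/1241 = [3; 17, 2, 11, 3].

[3; 17, 2, 11, 3]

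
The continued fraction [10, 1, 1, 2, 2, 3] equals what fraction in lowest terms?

434/41

Using pₖ = aₖpₖ₋₁ + pₖ₋₂ and qₖ = aₖqₖ₋₁ + qₖ₋₂:
  k=0: a=10, p=10, q=1
  k=1: a=1, p=11, q=1
  k=2: a=1, p=21, q=2
  k=3: a=2, p=53, q=5
  k=4: a=2, p=127, q=12
  k=5: a=3, p=434, q=41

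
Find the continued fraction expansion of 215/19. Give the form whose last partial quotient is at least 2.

[11; 3, 6]

215 = 11*19 + 6
19 = 3*6 + 1
6 = 6*1 + 0  (stop)
So 215/19 = [11; 3, 6].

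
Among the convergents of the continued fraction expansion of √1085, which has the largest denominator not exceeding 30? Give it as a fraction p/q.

√1085 = [32; 1, 15, 2, 15, 1, 64, …] (period length 6).
Convergents:
  p_0/q_0 = 32/1
  p_1/q_1 = 33/1
  p_2/q_2 = 527/16
  p_3/q_3 = 1087/33
q_2 = 16 ≤ 30 < 33 = q_3, so the answer is 527/16.

527/16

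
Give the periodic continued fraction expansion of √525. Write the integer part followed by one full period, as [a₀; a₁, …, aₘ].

a₀ = ⌊√525⌋ = 22.

[22; 1, 10, 2, 10, 1, 44]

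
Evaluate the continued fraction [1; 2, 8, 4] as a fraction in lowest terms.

103/70

Using pₖ = aₖpₖ₋₁ + pₖ₋₂ and qₖ = aₖqₖ₋₁ + qₖ₋₂:
  k=0: a=1, p=1, q=1
  k=1: a=2, p=3, q=2
  k=2: a=8, p=25, q=17
  k=3: a=4, p=103, q=70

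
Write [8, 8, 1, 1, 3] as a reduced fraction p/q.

Using pₖ = aₖpₖ₋₁ + pₖ₋₂ and qₖ = aₖqₖ₋₁ + qₖ₋₂:
  k=0: a=8, p=8, q=1
  k=1: a=8, p=65, q=8
  k=2: a=1, p=73, q=9
  k=3: a=1, p=138, q=17
  k=4: a=3, p=487, q=60

487/60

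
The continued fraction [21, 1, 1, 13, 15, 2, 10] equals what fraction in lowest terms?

189728/8817

Fold from the inside: start with 10/1.
  2 + 1/10 = 21/10
  15 + 10/21 = 325/21
  13 + 21/325 = 4246/325
  1 + 325/4246 = 4571/4246
  1 + 4246/4571 = 8817/4571
  21 + 4571/8817 = 189728/8817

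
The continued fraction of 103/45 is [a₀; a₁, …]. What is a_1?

3

103 = 2·45 + 13   →  a_0 = 2
45 = 3·13 + 6   →  a_1 = 3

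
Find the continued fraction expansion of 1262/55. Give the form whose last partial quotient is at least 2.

1262 = 22*55 + 52
55 = 1*52 + 3
52 = 17*3 + 1
3 = 3*1 + 0  (stop)
So 1262/55 = [22; 1, 17, 3].

[22; 1, 17, 3]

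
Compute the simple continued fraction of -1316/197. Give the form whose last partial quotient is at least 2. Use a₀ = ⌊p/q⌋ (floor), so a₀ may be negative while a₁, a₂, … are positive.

[-7; 3, 7, 1, 7]

-1316 = -7·197 + 63
197 = 3·63 + 8
63 = 7·8 + 7
8 = 1·7 + 1
7 = 7·1 + 0  (stop)
So -1316/197 = [-7; 3, 7, 1, 7].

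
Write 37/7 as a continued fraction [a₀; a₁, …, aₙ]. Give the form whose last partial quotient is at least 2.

37 = 5·7 + 2
7 = 3·2 + 1
2 = 2·1 + 0  (stop)
So 37/7 = [5; 3, 2].

[5; 3, 2]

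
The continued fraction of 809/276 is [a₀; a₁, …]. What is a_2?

13

809 = 2·276 + 257   →  a_0 = 2
276 = 1·257 + 19   →  a_1 = 1
257 = 13·19 + 10   →  a_2 = 13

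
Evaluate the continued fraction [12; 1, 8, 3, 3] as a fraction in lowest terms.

1199/93

Fold from the inside: start with 3/1.
  3 + 1/3 = 10/3
  8 + 3/10 = 83/10
  1 + 10/83 = 93/83
  12 + 83/93 = 1199/93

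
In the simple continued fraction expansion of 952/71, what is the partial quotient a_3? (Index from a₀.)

952 = 13·71 + 29   →  a_0 = 13
71 = 2·29 + 13   →  a_1 = 2
29 = 2·13 + 3   →  a_2 = 2
13 = 4·3 + 1   →  a_3 = 4

4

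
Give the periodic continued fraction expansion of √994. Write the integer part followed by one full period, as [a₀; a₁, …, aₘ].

[31; 1, 1, 8, 1, 1, 62]

a₀ = ⌊√994⌋ = 31.
With m₀=0, d₀=1 and mₖ₊₁ = dₖaₖ − mₖ, dₖ₊₁ = (n − mₖ₊₁²)/dₖ, aₖ₊₁ = ⌊(a₀+mₖ₊₁)/dₖ₊₁⌋:
  k=1: m=31, d=33, a=1
  k=2: m=2, d=30, a=1
  k=3: m=28, d=7, a=8
  k=4: m=28, d=30, a=1
  k=5: m=2, d=33, a=1
  k=6: m=31, d=1, a=62
d=1 and a=2a₀=62 at k=6, so the next step gives (m, d) = (31, 33) again — its k=1 value — and the period has length 6.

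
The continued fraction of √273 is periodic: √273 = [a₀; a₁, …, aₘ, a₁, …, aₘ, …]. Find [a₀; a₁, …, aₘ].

[16; 1, 1, 10, 1, 1, 32]

a₀ = ⌊√273⌋ = 16.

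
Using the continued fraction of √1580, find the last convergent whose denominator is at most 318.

12521/315

√1580 = [39; 1, 2, 1, 78, …] (period length 4).
Convergents:
  p_0/q_0 = 39/1
  p_1/q_1 = 40/1
  p_2/q_2 = 119/3
  p_3/q_3 = 159/4
  p_4/q_4 = 12521/315
  p_5/q_5 = 12680/319
q_4 = 315 ≤ 318 < 319 = q_5, so the answer is 12521/315.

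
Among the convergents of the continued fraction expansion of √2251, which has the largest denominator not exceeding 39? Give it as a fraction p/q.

√2251 = [47; 2, 4, 47, 4, 2, 94, …] (period length 6).
Convergents:
  p_0/q_0 = 47/1
  p_1/q_1 = 95/2
  p_2/q_2 = 427/9
  p_3/q_3 = 20164/425
q_2 = 9 ≤ 39 < 425 = q_3, so the answer is 427/9.

427/9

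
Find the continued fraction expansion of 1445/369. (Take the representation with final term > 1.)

[3; 1, 10, 1, 9, 3]

1445 = 3·369 + 338
369 = 1·338 + 31
338 = 10·31 + 28
31 = 1·28 + 3
28 = 9·3 + 1
3 = 3·1 + 0  (stop)
So 1445/369 = [3; 1, 10, 1, 9, 3].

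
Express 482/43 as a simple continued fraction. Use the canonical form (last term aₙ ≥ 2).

[11; 4, 1, 3, 2]

482 = 11*43 + 9
43 = 4*9 + 7
9 = 1*7 + 2
7 = 3*2 + 1
2 = 2*1 + 0  (stop)
So 482/43 = [11; 4, 1, 3, 2].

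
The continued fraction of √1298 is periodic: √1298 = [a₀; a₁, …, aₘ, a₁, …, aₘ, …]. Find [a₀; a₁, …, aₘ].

a₀ = ⌊√1298⌋ = 36.
With m₀=0, d₀=1 and mₖ₊₁ = dₖaₖ − mₖ, dₖ₊₁ = (n − mₖ₊₁²)/dₖ, aₖ₊₁ = ⌊(a₀+mₖ₊₁)/dₖ₊₁⌋:
  k=1: m=36, d=2, a=36
  k=2: m=36, d=1, a=72
d=1 and a=2a₀=72 at k=2, so the next step gives (m, d) = (36, 2) again — its k=1 value — and the period has length 2.

[36; 36, 72]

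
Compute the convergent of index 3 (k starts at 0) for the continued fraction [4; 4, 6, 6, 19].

Using pₖ = aₖpₖ₋₁ + pₖ₋₂, qₖ = aₖqₖ₋₁ + qₖ₋₂ (with p₋₁=1, p₋₂=0, q₋₁=0, q₋₂=1):
  k=0: a=4, p=4, q=1
  k=1: a=4, p=17, q=4
  k=2: a=6, p=106, q=25
  k=3: a=6, p=653, q=154

653/154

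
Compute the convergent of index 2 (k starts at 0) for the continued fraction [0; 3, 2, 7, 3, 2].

2/7

Using pₖ = aₖpₖ₋₁ + pₖ₋₂, qₖ = aₖqₖ₋₁ + qₖ₋₂ (with p₋₁=1, p₋₂=0, q₋₁=0, q₋₂=1):
  k=0: a=0, p=0, q=1
  k=1: a=3, p=1, q=3
  k=2: a=2, p=2, q=7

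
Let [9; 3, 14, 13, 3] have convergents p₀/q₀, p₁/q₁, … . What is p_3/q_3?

Using pₖ = aₖpₖ₋₁ + pₖ₋₂, qₖ = aₖqₖ₋₁ + qₖ₋₂ (with p₋₁=1, p₋₂=0, q₋₁=0, q₋₂=1):
  k=0: a=9, p=9, q=1
  k=1: a=3, p=28, q=3
  k=2: a=14, p=401, q=43
  k=3: a=13, p=5241, q=562

5241/562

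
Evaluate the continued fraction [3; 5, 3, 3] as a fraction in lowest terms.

169/53

Fold from the inside: start with 3/1.
  3 + 1/3 = 10/3
  5 + 3/10 = 53/10
  3 + 10/53 = 169/53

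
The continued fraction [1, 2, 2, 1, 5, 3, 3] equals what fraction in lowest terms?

Using pₖ = aₖpₖ₋₁ + pₖ₋₂ and qₖ = aₖqₖ₋₁ + qₖ₋₂:
  k=0: a=1, p=1, q=1
  k=1: a=2, p=3, q=2
  k=2: a=2, p=7, q=5
  k=3: a=1, p=10, q=7
  k=4: a=5, p=57, q=40
  k=5: a=3, p=181, q=127
  k=6: a=3, p=600, q=421

600/421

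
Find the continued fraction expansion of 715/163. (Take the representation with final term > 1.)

715 = 4*163 + 63
163 = 2*63 + 37
63 = 1*37 + 26
37 = 1*26 + 11
26 = 2*11 + 4
11 = 2*4 + 3
4 = 1*3 + 1
3 = 3*1 + 0  (stop)
So 715/163 = [4; 2, 1, 1, 2, 2, 1, 3].

[4; 2, 1, 1, 2, 2, 1, 3]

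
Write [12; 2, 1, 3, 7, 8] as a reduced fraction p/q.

Using pₖ = aₖpₖ₋₁ + pₖ₋₂ and qₖ = aₖqₖ₋₁ + qₖ₋₂:
  k=0: a=12, p=12, q=1
  k=1: a=2, p=25, q=2
  k=2: a=1, p=37, q=3
  k=3: a=3, p=136, q=11
  k=4: a=7, p=989, q=80
  k=5: a=8, p=8048, q=651

8048/651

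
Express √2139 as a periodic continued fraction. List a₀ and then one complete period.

[46; 4, 92]

a₀ = ⌊√2139⌋ = 46.
With m₀=0, d₀=1 and mₖ₊₁ = dₖaₖ − mₖ, dₖ₊₁ = (n − mₖ₊₁²)/dₖ, aₖ₊₁ = ⌊(a₀+mₖ₊₁)/dₖ₊₁⌋:
  k=1: m=46, d=23, a=4
  k=2: m=46, d=1, a=92
d=1 and a=2a₀=92 at k=2, so the next step gives (m, d) = (46, 23) again — its k=1 value — and the period has length 2.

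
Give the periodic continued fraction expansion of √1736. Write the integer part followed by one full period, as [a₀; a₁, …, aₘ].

a₀ = ⌊√1736⌋ = 41.
With m₀=0, d₀=1 and mₖ₊₁ = dₖaₖ − mₖ, dₖ₊₁ = (n − mₖ₊₁²)/dₖ, aₖ₊₁ = ⌊(a₀+mₖ₊₁)/dₖ₊₁⌋:
  k=1: m=41, d=55, a=1
  k=2: m=14, d=28, a=1
  k=3: m=14, d=55, a=1
  k=4: m=41, d=1, a=82
d=1 and a=2a₀=82 at k=4, so the next step gives (m, d) = (41, 55) again — its k=1 value — and the period has length 4.

[41; 1, 1, 1, 82]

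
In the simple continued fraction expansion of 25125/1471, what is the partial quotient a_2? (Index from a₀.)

25125 = 17·1471 + 118   →  a_0 = 17
1471 = 12·118 + 55   →  a_1 = 12
118 = 2·55 + 8   →  a_2 = 2

2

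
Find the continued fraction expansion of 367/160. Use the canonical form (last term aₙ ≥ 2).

[2; 3, 2, 2, 9]

367 = 2×160 + 47
160 = 3×47 + 19
47 = 2×19 + 9
19 = 2×9 + 1
9 = 9×1 + 0  (stop)
So 367/160 = [2; 3, 2, 2, 9].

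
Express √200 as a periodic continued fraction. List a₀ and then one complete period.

a₀ = ⌊√200⌋ = 14.
With m₀=0, d₀=1 and mₖ₊₁ = dₖaₖ − mₖ, dₖ₊₁ = (n − mₖ₊₁²)/dₖ, aₖ₊₁ = ⌊(a₀+mₖ₊₁)/dₖ₊₁⌋:
  k=1: m=14, d=4, a=7
  k=2: m=14, d=1, a=28
d=1 and a=2a₀=28 at k=2, so the next step gives (m, d) = (14, 4) again — its k=1 value — and the period has length 2.

[14; 7, 28]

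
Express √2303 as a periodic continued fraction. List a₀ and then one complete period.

[47; 1, 94]

a₀ = ⌊√2303⌋ = 47.
With m₀=0, d₀=1 and mₖ₊₁ = dₖaₖ − mₖ, dₖ₊₁ = (n − mₖ₊₁²)/dₖ, aₖ₊₁ = ⌊(a₀+mₖ₊₁)/dₖ₊₁⌋:
  k=1: m=47, d=94, a=1
  k=2: m=47, d=1, a=94
d=1 and a=2a₀=94 at k=2, so the next step gives (m, d) = (47, 94) again — its k=1 value — and the period has length 2.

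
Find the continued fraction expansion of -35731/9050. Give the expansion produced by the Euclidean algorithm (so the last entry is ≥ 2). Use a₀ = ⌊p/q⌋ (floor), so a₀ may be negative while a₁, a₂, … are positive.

-35731 = -4×9050 + 469
9050 = 19×469 + 139
469 = 3×139 + 52
139 = 2×52 + 35
52 = 1×35 + 17
35 = 2×17 + 1
17 = 17×1 + 0  (stop)
So -35731/9050 = [-4; 19, 3, 2, 1, 2, 17].

[-4; 19, 3, 2, 1, 2, 17]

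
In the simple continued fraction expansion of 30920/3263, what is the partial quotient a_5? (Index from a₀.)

4

30920 = 9·3263 + 1553   →  a_0 = 9
3263 = 2·1553 + 157   →  a_1 = 2
1553 = 9·157 + 140   →  a_2 = 9
157 = 1·140 + 17   →  a_3 = 1
140 = 8·17 + 4   →  a_4 = 8
17 = 4·4 + 1   →  a_5 = 4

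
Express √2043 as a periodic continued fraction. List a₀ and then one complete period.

a₀ = ⌊√2043⌋ = 45.
With m₀=0, d₀=1 and mₖ₊₁ = dₖaₖ − mₖ, dₖ₊₁ = (n − mₖ₊₁²)/dₖ, aₖ₊₁ = ⌊(a₀+mₖ₊₁)/dₖ₊₁⌋:
  k=1: m=45, d=18, a=5
  k=2: m=45, d=1, a=90
d=1 and a=2a₀=90 at k=2, so the next step gives (m, d) = (45, 18) again — its k=1 value — and the period has length 2.

[45; 5, 90]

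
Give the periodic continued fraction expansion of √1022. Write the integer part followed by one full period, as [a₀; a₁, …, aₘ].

a₀ = ⌊√1022⌋ = 31.

[31; 1, 30, 1, 62]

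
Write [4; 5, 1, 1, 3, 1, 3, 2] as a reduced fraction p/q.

1789/428

Using pₖ = aₖpₖ₋₁ + pₖ₋₂ and qₖ = aₖqₖ₋₁ + qₖ₋₂:
  k=0: a=4, p=4, q=1
  k=1: a=5, p=21, q=5
  k=2: a=1, p=25, q=6
  k=3: a=1, p=46, q=11
  k=4: a=3, p=163, q=39
  k=5: a=1, p=209, q=50
  k=6: a=3, p=790, q=189
  k=7: a=2, p=1789, q=428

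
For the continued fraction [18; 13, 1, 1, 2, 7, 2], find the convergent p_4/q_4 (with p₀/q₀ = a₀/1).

1229/68

Using pₖ = aₖpₖ₋₁ + pₖ₋₂, qₖ = aₖqₖ₋₁ + qₖ₋₂ (with p₋₁=1, p₋₂=0, q₋₁=0, q₋₂=1):
  k=0: a=18, p=18, q=1
  k=1: a=13, p=235, q=13
  k=2: a=1, p=253, q=14
  k=3: a=1, p=488, q=27
  k=4: a=2, p=1229, q=68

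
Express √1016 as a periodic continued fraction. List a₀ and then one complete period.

a₀ = ⌊√1016⌋ = 31.
With m₀=0, d₀=1 and mₖ₊₁ = dₖaₖ − mₖ, dₖ₊₁ = (n − mₖ₊₁²)/dₖ, aₖ₊₁ = ⌊(a₀+mₖ₊₁)/dₖ₊₁⌋:
  k=1: m=31, d=55, a=1
  k=2: m=24, d=8, a=6
  k=3: m=24, d=55, a=1
  k=4: m=31, d=1, a=62
d=1 and a=2a₀=62 at k=4, so the next step gives (m, d) = (31, 55) again — its k=1 value — and the period has length 4.

[31; 1, 6, 1, 62]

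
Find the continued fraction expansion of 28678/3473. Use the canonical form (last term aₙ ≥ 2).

[8; 3, 1, 7, 1, 2, 8, 4]

28678 = 8·3473 + 894
3473 = 3·894 + 791
894 = 1·791 + 103
791 = 7·103 + 70
103 = 1·70 + 33
70 = 2·33 + 4
33 = 8·4 + 1
4 = 4·1 + 0  (stop)
So 28678/3473 = [8; 3, 1, 7, 1, 2, 8, 4].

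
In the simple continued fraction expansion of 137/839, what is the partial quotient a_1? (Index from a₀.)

6

137 = 0·839 + 137   →  a_0 = 0
839 = 6·137 + 17   →  a_1 = 6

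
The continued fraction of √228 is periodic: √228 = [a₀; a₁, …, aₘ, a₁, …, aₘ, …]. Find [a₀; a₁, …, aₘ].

a₀ = ⌊√228⌋ = 15.
With m₀=0, d₀=1 and mₖ₊₁ = dₖaₖ − mₖ, dₖ₊₁ = (n − mₖ₊₁²)/dₖ, aₖ₊₁ = ⌊(a₀+mₖ₊₁)/dₖ₊₁⌋:
  k=1: m=15, d=3, a=10
  k=2: m=15, d=1, a=30
d=1 and a=2a₀=30 at k=2, so the next step gives (m, d) = (15, 3) again — its k=1 value — and the period has length 2.

[15; 10, 30]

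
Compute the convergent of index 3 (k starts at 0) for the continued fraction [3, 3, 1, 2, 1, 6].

36/11

Using pₖ = aₖpₖ₋₁ + pₖ₋₂, qₖ = aₖqₖ₋₁ + qₖ₋₂ (with p₋₁=1, p₋₂=0, q₋₁=0, q₋₂=1):
  k=0: a=3, p=3, q=1
  k=1: a=3, p=10, q=3
  k=2: a=1, p=13, q=4
  k=3: a=2, p=36, q=11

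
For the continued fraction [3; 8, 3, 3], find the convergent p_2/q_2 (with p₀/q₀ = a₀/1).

Using pₖ = aₖpₖ₋₁ + pₖ₋₂, qₖ = aₖqₖ₋₁ + qₖ₋₂ (with p₋₁=1, p₋₂=0, q₋₁=0, q₋₂=1):
  k=0: a=3, p=3, q=1
  k=1: a=8, p=25, q=8
  k=2: a=3, p=78, q=25

78/25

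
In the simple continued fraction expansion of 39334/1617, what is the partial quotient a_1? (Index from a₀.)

39334 = 24·1617 + 526   →  a_0 = 24
1617 = 3·526 + 39   →  a_1 = 3

3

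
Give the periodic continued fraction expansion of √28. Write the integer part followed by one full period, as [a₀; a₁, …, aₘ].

[5; 3, 2, 3, 10]

a₀ = ⌊√28⌋ = 5.
With m₀=0, d₀=1 and mₖ₊₁ = dₖaₖ − mₖ, dₖ₊₁ = (n − mₖ₊₁²)/dₖ, aₖ₊₁ = ⌊(a₀+mₖ₊₁)/dₖ₊₁⌋:
  k=1: m=5, d=3, a=3
  k=2: m=4, d=4, a=2
  k=3: m=4, d=3, a=3
  k=4: m=5, d=1, a=10
d=1 and a=2a₀=10 at k=4, so the next step gives (m, d) = (5, 3) again — its k=1 value — and the period has length 4.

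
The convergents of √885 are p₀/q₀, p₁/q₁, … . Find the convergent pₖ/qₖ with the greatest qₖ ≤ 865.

21211/713

√885 = [29; 1, 2, 1, 58, …] (period length 4).
Convergents:
  p_0/q_0 = 29/1
  p_1/q_1 = 30/1
  p_2/q_2 = 89/3
  p_3/q_3 = 119/4
  p_4/q_4 = 6991/235
  p_5/q_5 = 7110/239
  p_6/q_6 = 21211/713
  p_7/q_7 = 28321/952
q_6 = 713 ≤ 865 < 952 = q_7, so the answer is 21211/713.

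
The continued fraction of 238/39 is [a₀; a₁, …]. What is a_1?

238 = 6·39 + 4   →  a_0 = 6
39 = 9·4 + 3   →  a_1 = 9

9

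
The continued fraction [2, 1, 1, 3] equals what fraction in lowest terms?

18/7

Fold from the inside: start with 3/1.
  1 + 1/3 = 4/3
  1 + 3/4 = 7/4
  2 + 4/7 = 18/7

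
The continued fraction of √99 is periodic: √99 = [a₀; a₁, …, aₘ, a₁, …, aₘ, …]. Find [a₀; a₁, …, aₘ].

[9; 1, 18]

a₀ = ⌊√99⌋ = 9.
With m₀=0, d₀=1 and mₖ₊₁ = dₖaₖ − mₖ, dₖ₊₁ = (n − mₖ₊₁²)/dₖ, aₖ₊₁ = ⌊(a₀+mₖ₊₁)/dₖ₊₁⌋:
  k=1: m=9, d=18, a=1
  k=2: m=9, d=1, a=18
d=1 and a=2a₀=18 at k=2, so the next step gives (m, d) = (9, 18) again — its k=1 value — and the period has length 2.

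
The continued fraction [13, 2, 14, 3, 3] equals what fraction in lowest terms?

Fold from the inside: start with 3/1.
  3 + 1/3 = 10/3
  14 + 3/10 = 143/10
  2 + 10/143 = 296/143
  13 + 143/296 = 3991/296

3991/296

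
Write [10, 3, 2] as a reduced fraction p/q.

72/7

Fold from the inside: start with 2/1.
  3 + 1/2 = 7/2
  10 + 2/7 = 72/7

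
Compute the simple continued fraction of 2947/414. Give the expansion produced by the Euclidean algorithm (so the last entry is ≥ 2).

2947 = 7×414 + 49
414 = 8×49 + 22
49 = 2×22 + 5
22 = 4×5 + 2
5 = 2×2 + 1
2 = 2×1 + 0  (stop)
So 2947/414 = [7; 8, 2, 4, 2, 2].

[7; 8, 2, 4, 2, 2]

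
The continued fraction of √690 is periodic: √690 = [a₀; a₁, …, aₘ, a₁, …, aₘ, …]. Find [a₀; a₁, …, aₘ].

a₀ = ⌊√690⌋ = 26.
With m₀=0, d₀=1 and mₖ₊₁ = dₖaₖ − mₖ, dₖ₊₁ = (n − mₖ₊₁²)/dₖ, aₖ₊₁ = ⌊(a₀+mₖ₊₁)/dₖ₊₁⌋:
  k=1: m=26, d=14, a=3
  k=2: m=16, d=31, a=1
  k=3: m=15, d=15, a=2
  k=4: m=15, d=31, a=1
  k=5: m=16, d=14, a=3
  k=6: m=26, d=1, a=52
d=1 and a=2a₀=52 at k=6, so the next step gives (m, d) = (26, 14) again — its k=1 value — and the period has length 6.

[26; 3, 1, 2, 1, 3, 52]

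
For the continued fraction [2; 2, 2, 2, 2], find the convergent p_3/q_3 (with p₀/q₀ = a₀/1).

Using pₖ = aₖpₖ₋₁ + pₖ₋₂, qₖ = aₖqₖ₋₁ + qₖ₋₂ (with p₋₁=1, p₋₂=0, q₋₁=0, q₋₂=1):
  k=0: a=2, p=2, q=1
  k=1: a=2, p=5, q=2
  k=2: a=2, p=12, q=5
  k=3: a=2, p=29, q=12

29/12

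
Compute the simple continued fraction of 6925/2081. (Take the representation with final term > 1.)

6925 = 3×2081 + 682
2081 = 3×682 + 35
682 = 19×35 + 17
35 = 2×17 + 1
17 = 17×1 + 0  (stop)
So 6925/2081 = [3; 3, 19, 2, 17].

[3; 3, 19, 2, 17]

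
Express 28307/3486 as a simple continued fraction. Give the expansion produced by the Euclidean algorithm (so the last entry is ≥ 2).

28307 = 8·3486 + 419
3486 = 8·419 + 134
419 = 3·134 + 17
134 = 7·17 + 15
17 = 1·15 + 2
15 = 7·2 + 1
2 = 2·1 + 0  (stop)
So 28307/3486 = [8; 8, 3, 7, 1, 7, 2].

[8; 8, 3, 7, 1, 7, 2]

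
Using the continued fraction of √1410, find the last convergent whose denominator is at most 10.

√1410 = [37; 1, 1, 4, 1, 1, 74, …] (period length 6).
Convergents:
  p_0/q_0 = 37/1
  p_1/q_1 = 38/1
  p_2/q_2 = 75/2
  p_3/q_3 = 338/9
  p_4/q_4 = 413/11
q_3 = 9 ≤ 10 < 11 = q_4, so the answer is 338/9.

338/9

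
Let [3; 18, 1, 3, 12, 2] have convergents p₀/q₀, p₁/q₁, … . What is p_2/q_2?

Using pₖ = aₖpₖ₋₁ + pₖ₋₂, qₖ = aₖqₖ₋₁ + qₖ₋₂ (with p₋₁=1, p₋₂=0, q₋₁=0, q₋₂=1):
  k=0: a=3, p=3, q=1
  k=1: a=18, p=55, q=18
  k=2: a=1, p=58, q=19

58/19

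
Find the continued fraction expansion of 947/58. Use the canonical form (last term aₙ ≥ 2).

[16; 3, 19]

947 = 16×58 + 19
58 = 3×19 + 1
19 = 19×1 + 0  (stop)
So 947/58 = [16; 3, 19].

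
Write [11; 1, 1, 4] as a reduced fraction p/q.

Using pₖ = aₖpₖ₋₁ + pₖ₋₂ and qₖ = aₖqₖ₋₁ + qₖ₋₂:
  k=0: a=11, p=11, q=1
  k=1: a=1, p=12, q=1
  k=2: a=1, p=23, q=2
  k=3: a=4, p=104, q=9

104/9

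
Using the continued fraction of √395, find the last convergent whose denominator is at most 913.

√395 = [19; 1, 6, 1, 38, …] (period length 4).
Convergents:
  p_0/q_0 = 19/1
  p_1/q_1 = 20/1
  p_2/q_2 = 139/7
  p_3/q_3 = 159/8
  p_4/q_4 = 6181/311
  p_5/q_5 = 6340/319
  p_6/q_6 = 44221/2225
q_5 = 319 ≤ 913 < 2225 = q_6, so the answer is 6340/319.

6340/319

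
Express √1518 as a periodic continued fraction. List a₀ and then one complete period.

[38; 1, 24, 1, 76]

a₀ = ⌊√1518⌋ = 38.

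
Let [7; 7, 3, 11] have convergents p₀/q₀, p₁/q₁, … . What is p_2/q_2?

Using pₖ = aₖpₖ₋₁ + pₖ₋₂, qₖ = aₖqₖ₋₁ + qₖ₋₂ (with p₋₁=1, p₋₂=0, q₋₁=0, q₋₂=1):
  k=0: a=7, p=7, q=1
  k=1: a=7, p=50, q=7
  k=2: a=3, p=157, q=22

157/22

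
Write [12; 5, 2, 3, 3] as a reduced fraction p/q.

Using pₖ = aₖpₖ₋₁ + pₖ₋₂ and qₖ = aₖqₖ₋₁ + qₖ₋₂:
  k=0: a=12, p=12, q=1
  k=1: a=5, p=61, q=5
  k=2: a=2, p=134, q=11
  k=3: a=3, p=463, q=38
  k=4: a=3, p=1523, q=125

1523/125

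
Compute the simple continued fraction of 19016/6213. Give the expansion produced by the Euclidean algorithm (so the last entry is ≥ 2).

19016 = 3*6213 + 377
6213 = 16*377 + 181
377 = 2*181 + 15
181 = 12*15 + 1
15 = 15*1 + 0  (stop)
So 19016/6213 = [3; 16, 2, 12, 15].

[3; 16, 2, 12, 15]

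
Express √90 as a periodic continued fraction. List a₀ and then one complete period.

[9; 2, 18]

a₀ = ⌊√90⌋ = 9.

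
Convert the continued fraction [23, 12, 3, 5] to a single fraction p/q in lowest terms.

Using pₖ = aₖpₖ₋₁ + pₖ₋₂ and qₖ = aₖqₖ₋₁ + qₖ₋₂:
  k=0: a=23, p=23, q=1
  k=1: a=12, p=277, q=12
  k=2: a=3, p=854, q=37
  k=3: a=5, p=4547, q=197

4547/197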